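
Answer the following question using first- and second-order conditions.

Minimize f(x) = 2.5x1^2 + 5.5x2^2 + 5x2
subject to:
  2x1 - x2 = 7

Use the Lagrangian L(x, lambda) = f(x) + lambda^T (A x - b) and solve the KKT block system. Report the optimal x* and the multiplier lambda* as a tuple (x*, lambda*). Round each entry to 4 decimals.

Form the Lagrangian:
  L(x, lambda) = (1/2) x^T Q x + c^T x + lambda^T (A x - b)
Stationarity (grad_x L = 0): Q x + c + A^T lambda = 0.
Primal feasibility: A x = b.

This gives the KKT block system:
  [ Q   A^T ] [ x     ]   [-c ]
  [ A    0  ] [ lambda ] = [ b ]

Solving the linear system:
  x*      = (2.9388, -1.1224)
  lambda* = (-7.3469)
  f(x*)   = 22.9082

x* = (2.9388, -1.1224), lambda* = (-7.3469)


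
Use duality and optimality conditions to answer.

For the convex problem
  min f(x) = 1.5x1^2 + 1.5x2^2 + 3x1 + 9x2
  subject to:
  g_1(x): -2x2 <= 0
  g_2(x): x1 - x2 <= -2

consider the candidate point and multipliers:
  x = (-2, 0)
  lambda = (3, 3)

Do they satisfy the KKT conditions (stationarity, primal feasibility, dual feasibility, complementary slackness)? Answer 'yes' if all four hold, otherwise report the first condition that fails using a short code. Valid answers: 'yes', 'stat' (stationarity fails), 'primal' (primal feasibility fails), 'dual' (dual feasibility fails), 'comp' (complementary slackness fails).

Gradient of f: grad f(x) = Q x + c = (-3, 9)
Constraint values g_i(x) = a_i^T x - b_i:
  g_1((-2, 0)) = 0
  g_2((-2, 0)) = 0
Stationarity residual: grad f(x) + sum_i lambda_i a_i = (0, 0)
  -> stationarity OK
Primal feasibility (all g_i <= 0): OK
Dual feasibility (all lambda_i >= 0): OK
Complementary slackness (lambda_i * g_i(x) = 0 for all i): OK

Verdict: yes, KKT holds.

yes


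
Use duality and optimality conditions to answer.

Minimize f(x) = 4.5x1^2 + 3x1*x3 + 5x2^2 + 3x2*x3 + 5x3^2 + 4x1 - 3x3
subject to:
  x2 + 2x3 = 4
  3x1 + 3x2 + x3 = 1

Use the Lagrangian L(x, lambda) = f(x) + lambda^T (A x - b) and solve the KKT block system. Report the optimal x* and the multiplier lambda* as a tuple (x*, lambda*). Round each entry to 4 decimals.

Form the Lagrangian:
  L(x, lambda) = (1/2) x^T Q x + c^T x + lambda^T (A x - b)
Stationarity (grad_x L = 0): Q x + c + A^T lambda = 0.
Primal feasibility: A x = b.

This gives the KKT block system:
  [ Q   A^T ] [ x     ]   [-c ]
  [ A    0  ] [ lambda ] = [ b ]

Solving the linear system:
  x*      = (-0.691, 0.4292, 1.7854)
  lambda* = (-6.5114, -1.0457)
  f(x*)   = 9.4855

x* = (-0.691, 0.4292, 1.7854), lambda* = (-6.5114, -1.0457)


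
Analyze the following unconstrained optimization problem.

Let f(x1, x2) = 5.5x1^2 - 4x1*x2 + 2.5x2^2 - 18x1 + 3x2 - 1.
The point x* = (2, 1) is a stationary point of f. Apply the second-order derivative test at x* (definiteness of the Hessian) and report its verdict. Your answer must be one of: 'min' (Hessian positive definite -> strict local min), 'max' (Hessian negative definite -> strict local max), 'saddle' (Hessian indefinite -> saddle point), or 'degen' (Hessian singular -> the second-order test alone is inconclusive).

Compute the Hessian H = grad^2 f:
  H = [[11, -4], [-4, 5]]
Verify stationarity: grad f(x*) = H x* + g = (0, 0).
Eigenvalues of H: 3, 13.
Both eigenvalues > 0, so H is positive definite -> x* is a strict local min.

min


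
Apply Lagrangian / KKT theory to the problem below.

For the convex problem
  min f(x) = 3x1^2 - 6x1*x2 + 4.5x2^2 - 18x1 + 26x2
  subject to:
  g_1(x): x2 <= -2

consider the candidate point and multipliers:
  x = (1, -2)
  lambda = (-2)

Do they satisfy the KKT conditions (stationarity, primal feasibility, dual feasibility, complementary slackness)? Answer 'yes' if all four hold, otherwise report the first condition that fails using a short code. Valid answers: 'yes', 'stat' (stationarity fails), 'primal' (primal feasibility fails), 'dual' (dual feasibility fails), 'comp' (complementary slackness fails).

Gradient of f: grad f(x) = Q x + c = (0, 2)
Constraint values g_i(x) = a_i^T x - b_i:
  g_1((1, -2)) = 0
Stationarity residual: grad f(x) + sum_i lambda_i a_i = (0, 0)
  -> stationarity OK
Primal feasibility (all g_i <= 0): OK
Dual feasibility (all lambda_i >= 0): FAILS
Complementary slackness (lambda_i * g_i(x) = 0 for all i): OK

Verdict: the first failing condition is dual_feasibility -> dual.

dual


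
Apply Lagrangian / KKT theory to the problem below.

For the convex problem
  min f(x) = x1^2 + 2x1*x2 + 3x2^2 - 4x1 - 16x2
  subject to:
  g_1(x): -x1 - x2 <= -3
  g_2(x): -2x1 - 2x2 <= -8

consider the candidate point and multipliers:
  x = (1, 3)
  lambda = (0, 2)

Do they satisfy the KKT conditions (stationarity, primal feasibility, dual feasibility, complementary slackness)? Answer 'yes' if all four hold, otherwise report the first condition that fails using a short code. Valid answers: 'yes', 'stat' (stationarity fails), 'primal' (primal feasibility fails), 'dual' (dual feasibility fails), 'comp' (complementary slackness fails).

Gradient of f: grad f(x) = Q x + c = (4, 4)
Constraint values g_i(x) = a_i^T x - b_i:
  g_1((1, 3)) = -1
  g_2((1, 3)) = 0
Stationarity residual: grad f(x) + sum_i lambda_i a_i = (0, 0)
  -> stationarity OK
Primal feasibility (all g_i <= 0): OK
Dual feasibility (all lambda_i >= 0): OK
Complementary slackness (lambda_i * g_i(x) = 0 for all i): OK

Verdict: yes, KKT holds.

yes


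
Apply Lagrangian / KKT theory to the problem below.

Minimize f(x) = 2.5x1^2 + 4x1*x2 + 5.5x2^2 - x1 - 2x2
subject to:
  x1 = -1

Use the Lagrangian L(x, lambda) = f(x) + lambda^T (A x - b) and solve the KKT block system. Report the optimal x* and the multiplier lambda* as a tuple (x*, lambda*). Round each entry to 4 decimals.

Form the Lagrangian:
  L(x, lambda) = (1/2) x^T Q x + c^T x + lambda^T (A x - b)
Stationarity (grad_x L = 0): Q x + c + A^T lambda = 0.
Primal feasibility: A x = b.

This gives the KKT block system:
  [ Q   A^T ] [ x     ]   [-c ]
  [ A    0  ] [ lambda ] = [ b ]

Solving the linear system:
  x*      = (-1, 0.5455)
  lambda* = (3.8182)
  f(x*)   = 1.8636

x* = (-1, 0.5455), lambda* = (3.8182)


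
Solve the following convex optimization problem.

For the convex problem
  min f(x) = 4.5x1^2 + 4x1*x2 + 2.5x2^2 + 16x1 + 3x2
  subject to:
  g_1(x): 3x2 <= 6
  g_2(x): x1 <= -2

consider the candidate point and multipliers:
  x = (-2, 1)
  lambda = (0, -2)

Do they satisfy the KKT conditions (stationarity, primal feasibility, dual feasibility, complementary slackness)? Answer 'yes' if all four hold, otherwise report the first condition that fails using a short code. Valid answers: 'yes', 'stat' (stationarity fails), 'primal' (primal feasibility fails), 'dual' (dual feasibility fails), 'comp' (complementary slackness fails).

Gradient of f: grad f(x) = Q x + c = (2, 0)
Constraint values g_i(x) = a_i^T x - b_i:
  g_1((-2, 1)) = -3
  g_2((-2, 1)) = 0
Stationarity residual: grad f(x) + sum_i lambda_i a_i = (0, 0)
  -> stationarity OK
Primal feasibility (all g_i <= 0): OK
Dual feasibility (all lambda_i >= 0): FAILS
Complementary slackness (lambda_i * g_i(x) = 0 for all i): OK

Verdict: the first failing condition is dual_feasibility -> dual.

dual


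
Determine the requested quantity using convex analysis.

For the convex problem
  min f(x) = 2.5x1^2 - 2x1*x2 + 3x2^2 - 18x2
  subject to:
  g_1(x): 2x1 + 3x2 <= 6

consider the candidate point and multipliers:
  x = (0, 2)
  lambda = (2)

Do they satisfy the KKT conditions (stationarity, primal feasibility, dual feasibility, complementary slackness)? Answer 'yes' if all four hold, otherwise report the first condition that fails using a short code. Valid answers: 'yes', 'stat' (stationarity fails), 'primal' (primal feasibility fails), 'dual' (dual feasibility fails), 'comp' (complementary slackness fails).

Gradient of f: grad f(x) = Q x + c = (-4, -6)
Constraint values g_i(x) = a_i^T x - b_i:
  g_1((0, 2)) = 0
Stationarity residual: grad f(x) + sum_i lambda_i a_i = (0, 0)
  -> stationarity OK
Primal feasibility (all g_i <= 0): OK
Dual feasibility (all lambda_i >= 0): OK
Complementary slackness (lambda_i * g_i(x) = 0 for all i): OK

Verdict: yes, KKT holds.

yes


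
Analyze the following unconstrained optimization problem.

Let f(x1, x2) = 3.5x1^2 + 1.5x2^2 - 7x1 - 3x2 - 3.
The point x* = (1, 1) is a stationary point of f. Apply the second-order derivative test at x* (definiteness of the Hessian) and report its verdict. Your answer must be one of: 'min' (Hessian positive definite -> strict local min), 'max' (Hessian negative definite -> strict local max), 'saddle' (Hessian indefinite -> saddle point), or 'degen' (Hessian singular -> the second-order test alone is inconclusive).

Compute the Hessian H = grad^2 f:
  H = [[7, 0], [0, 3]]
Verify stationarity: grad f(x*) = H x* + g = (0, 0).
Eigenvalues of H: 3, 7.
Both eigenvalues > 0, so H is positive definite -> x* is a strict local min.

min


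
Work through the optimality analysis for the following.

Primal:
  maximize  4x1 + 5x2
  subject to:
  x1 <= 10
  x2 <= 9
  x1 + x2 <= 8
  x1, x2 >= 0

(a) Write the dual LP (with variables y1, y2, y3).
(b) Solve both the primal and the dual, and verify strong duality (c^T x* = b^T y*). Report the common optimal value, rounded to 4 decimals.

The standard primal-dual pair for 'max c^T x s.t. A x <= b, x >= 0' is:
  Dual:  min b^T y  s.t.  A^T y >= c,  y >= 0.

So the dual LP is:
  minimize  10y1 + 9y2 + 8y3
  subject to:
    y1 + y3 >= 4
    y2 + y3 >= 5
    y1, y2, y3 >= 0

Solving the primal: x* = (0, 8).
  primal value c^T x* = 40.
Solving the dual: y* = (0, 0, 5).
  dual value b^T y* = 40.
Strong duality: c^T x* = b^T y*. Confirmed.

40


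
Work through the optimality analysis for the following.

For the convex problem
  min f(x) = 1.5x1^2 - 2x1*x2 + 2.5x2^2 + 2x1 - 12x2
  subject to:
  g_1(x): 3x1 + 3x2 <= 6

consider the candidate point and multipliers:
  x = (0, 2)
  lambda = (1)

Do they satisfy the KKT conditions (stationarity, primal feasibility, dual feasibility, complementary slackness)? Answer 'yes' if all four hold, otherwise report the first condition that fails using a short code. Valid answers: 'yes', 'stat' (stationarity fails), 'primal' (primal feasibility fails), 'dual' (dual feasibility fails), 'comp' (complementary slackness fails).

Gradient of f: grad f(x) = Q x + c = (-2, -2)
Constraint values g_i(x) = a_i^T x - b_i:
  g_1((0, 2)) = 0
Stationarity residual: grad f(x) + sum_i lambda_i a_i = (1, 1)
  -> stationarity FAILS
Primal feasibility (all g_i <= 0): OK
Dual feasibility (all lambda_i >= 0): OK
Complementary slackness (lambda_i * g_i(x) = 0 for all i): OK

Verdict: the first failing condition is stationarity -> stat.

stat


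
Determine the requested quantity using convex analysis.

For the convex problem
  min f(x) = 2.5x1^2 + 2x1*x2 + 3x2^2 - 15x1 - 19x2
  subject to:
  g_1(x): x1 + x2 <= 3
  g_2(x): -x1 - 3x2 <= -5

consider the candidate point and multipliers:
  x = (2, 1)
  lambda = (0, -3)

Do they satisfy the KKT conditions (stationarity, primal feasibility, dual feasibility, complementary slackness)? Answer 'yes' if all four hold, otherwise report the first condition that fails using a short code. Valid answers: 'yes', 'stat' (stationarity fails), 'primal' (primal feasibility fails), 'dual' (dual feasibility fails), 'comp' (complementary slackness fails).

Gradient of f: grad f(x) = Q x + c = (-3, -9)
Constraint values g_i(x) = a_i^T x - b_i:
  g_1((2, 1)) = 0
  g_2((2, 1)) = 0
Stationarity residual: grad f(x) + sum_i lambda_i a_i = (0, 0)
  -> stationarity OK
Primal feasibility (all g_i <= 0): OK
Dual feasibility (all lambda_i >= 0): FAILS
Complementary slackness (lambda_i * g_i(x) = 0 for all i): OK

Verdict: the first failing condition is dual_feasibility -> dual.

dual


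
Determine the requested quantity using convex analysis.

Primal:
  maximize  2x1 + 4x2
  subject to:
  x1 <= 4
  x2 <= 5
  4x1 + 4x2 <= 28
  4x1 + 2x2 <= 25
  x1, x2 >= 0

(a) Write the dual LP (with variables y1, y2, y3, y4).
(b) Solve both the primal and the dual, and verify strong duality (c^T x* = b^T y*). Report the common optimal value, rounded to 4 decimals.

The standard primal-dual pair for 'max c^T x s.t. A x <= b, x >= 0' is:
  Dual:  min b^T y  s.t.  A^T y >= c,  y >= 0.

So the dual LP is:
  minimize  4y1 + 5y2 + 28y3 + 25y4
  subject to:
    y1 + 4y3 + 4y4 >= 2
    y2 + 4y3 + 2y4 >= 4
    y1, y2, y3, y4 >= 0

Solving the primal: x* = (2, 5).
  primal value c^T x* = 24.
Solving the dual: y* = (0, 2, 0.5, 0).
  dual value b^T y* = 24.
Strong duality: c^T x* = b^T y*. Confirmed.

24


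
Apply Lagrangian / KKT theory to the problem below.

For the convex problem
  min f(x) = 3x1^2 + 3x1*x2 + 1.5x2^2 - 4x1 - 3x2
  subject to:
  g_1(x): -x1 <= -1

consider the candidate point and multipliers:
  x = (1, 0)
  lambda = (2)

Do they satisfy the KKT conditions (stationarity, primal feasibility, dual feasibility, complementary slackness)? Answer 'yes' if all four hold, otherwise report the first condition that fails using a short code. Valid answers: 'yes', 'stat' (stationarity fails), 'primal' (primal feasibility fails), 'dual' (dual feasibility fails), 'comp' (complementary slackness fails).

Gradient of f: grad f(x) = Q x + c = (2, 0)
Constraint values g_i(x) = a_i^T x - b_i:
  g_1((1, 0)) = 0
Stationarity residual: grad f(x) + sum_i lambda_i a_i = (0, 0)
  -> stationarity OK
Primal feasibility (all g_i <= 0): OK
Dual feasibility (all lambda_i >= 0): OK
Complementary slackness (lambda_i * g_i(x) = 0 for all i): OK

Verdict: yes, KKT holds.

yes


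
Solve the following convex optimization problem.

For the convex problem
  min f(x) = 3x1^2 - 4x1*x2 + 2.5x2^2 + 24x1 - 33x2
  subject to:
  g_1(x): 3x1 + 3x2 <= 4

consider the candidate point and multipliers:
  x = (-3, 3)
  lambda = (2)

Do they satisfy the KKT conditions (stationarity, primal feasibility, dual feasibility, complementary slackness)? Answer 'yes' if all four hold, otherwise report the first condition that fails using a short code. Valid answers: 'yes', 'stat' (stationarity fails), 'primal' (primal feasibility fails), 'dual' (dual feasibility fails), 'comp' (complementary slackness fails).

Gradient of f: grad f(x) = Q x + c = (-6, -6)
Constraint values g_i(x) = a_i^T x - b_i:
  g_1((-3, 3)) = -4
Stationarity residual: grad f(x) + sum_i lambda_i a_i = (0, 0)
  -> stationarity OK
Primal feasibility (all g_i <= 0): OK
Dual feasibility (all lambda_i >= 0): OK
Complementary slackness (lambda_i * g_i(x) = 0 for all i): FAILS

Verdict: the first failing condition is complementary_slackness -> comp.

comp


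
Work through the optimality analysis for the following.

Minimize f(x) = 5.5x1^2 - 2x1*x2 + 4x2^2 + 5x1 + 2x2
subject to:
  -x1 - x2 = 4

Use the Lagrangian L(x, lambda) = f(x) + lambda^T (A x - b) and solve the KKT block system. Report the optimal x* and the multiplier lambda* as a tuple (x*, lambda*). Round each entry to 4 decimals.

Form the Lagrangian:
  L(x, lambda) = (1/2) x^T Q x + c^T x + lambda^T (A x - b)
Stationarity (grad_x L = 0): Q x + c + A^T lambda = 0.
Primal feasibility: A x = b.

This gives the KKT block system:
  [ Q   A^T ] [ x     ]   [-c ]
  [ A    0  ] [ lambda ] = [ b ]

Solving the linear system:
  x*      = (-1.8696, -2.1304)
  lambda* = (-11.3043)
  f(x*)   = 15.8043

x* = (-1.8696, -2.1304), lambda* = (-11.3043)


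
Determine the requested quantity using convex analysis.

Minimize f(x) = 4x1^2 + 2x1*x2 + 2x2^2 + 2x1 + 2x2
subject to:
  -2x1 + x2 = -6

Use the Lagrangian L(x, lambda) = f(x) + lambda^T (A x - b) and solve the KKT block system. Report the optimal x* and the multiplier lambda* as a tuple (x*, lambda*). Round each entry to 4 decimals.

Form the Lagrangian:
  L(x, lambda) = (1/2) x^T Q x + c^T x + lambda^T (A x - b)
Stationarity (grad_x L = 0): Q x + c + A^T lambda = 0.
Primal feasibility: A x = b.

This gives the KKT block system:
  [ Q   A^T ] [ x     ]   [-c ]
  [ A    0  ] [ lambda ] = [ b ]

Solving the linear system:
  x*      = (1.6875, -2.625)
  lambda* = (5.125)
  f(x*)   = 14.4375

x* = (1.6875, -2.625), lambda* = (5.125)


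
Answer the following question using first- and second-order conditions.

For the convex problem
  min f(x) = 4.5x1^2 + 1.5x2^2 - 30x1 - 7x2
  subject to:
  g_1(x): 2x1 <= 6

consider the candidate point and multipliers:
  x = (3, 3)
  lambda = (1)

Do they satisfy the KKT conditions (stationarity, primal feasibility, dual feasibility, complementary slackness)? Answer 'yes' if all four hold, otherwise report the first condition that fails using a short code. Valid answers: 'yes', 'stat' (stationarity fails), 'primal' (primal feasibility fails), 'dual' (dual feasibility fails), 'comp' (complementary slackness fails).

Gradient of f: grad f(x) = Q x + c = (-3, 2)
Constraint values g_i(x) = a_i^T x - b_i:
  g_1((3, 3)) = 0
Stationarity residual: grad f(x) + sum_i lambda_i a_i = (-1, 2)
  -> stationarity FAILS
Primal feasibility (all g_i <= 0): OK
Dual feasibility (all lambda_i >= 0): OK
Complementary slackness (lambda_i * g_i(x) = 0 for all i): OK

Verdict: the first failing condition is stationarity -> stat.

stat


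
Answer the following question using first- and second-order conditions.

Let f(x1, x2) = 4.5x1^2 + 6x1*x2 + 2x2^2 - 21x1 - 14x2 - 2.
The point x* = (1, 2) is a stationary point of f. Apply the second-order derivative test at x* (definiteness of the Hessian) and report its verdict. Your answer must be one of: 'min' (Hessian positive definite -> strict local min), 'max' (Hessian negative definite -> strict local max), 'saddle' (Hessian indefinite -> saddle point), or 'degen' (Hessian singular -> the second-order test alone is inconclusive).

Compute the Hessian H = grad^2 f:
  H = [[9, 6], [6, 4]]
Verify stationarity: grad f(x*) = H x* + g = (0, 0).
Eigenvalues of H: 0, 13.
H has a zero eigenvalue (singular; positive semidefinite but not definite), so H is neither positive definite, negative definite, nor indefinite. The second-order test alone is inconclusive -> degen.
(Indeed, f is constant along the null direction of H through x*, so x* is not a strict local extremum.)

degen


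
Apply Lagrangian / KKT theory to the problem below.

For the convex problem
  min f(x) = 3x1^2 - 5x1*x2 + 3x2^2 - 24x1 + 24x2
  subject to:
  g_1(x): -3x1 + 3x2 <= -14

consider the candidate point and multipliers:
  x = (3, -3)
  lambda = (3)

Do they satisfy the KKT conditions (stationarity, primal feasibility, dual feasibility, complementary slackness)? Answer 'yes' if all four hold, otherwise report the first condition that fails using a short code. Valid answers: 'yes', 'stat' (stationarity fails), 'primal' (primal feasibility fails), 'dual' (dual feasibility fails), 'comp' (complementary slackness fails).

Gradient of f: grad f(x) = Q x + c = (9, -9)
Constraint values g_i(x) = a_i^T x - b_i:
  g_1((3, -3)) = -4
Stationarity residual: grad f(x) + sum_i lambda_i a_i = (0, 0)
  -> stationarity OK
Primal feasibility (all g_i <= 0): OK
Dual feasibility (all lambda_i >= 0): OK
Complementary slackness (lambda_i * g_i(x) = 0 for all i): FAILS

Verdict: the first failing condition is complementary_slackness -> comp.

comp


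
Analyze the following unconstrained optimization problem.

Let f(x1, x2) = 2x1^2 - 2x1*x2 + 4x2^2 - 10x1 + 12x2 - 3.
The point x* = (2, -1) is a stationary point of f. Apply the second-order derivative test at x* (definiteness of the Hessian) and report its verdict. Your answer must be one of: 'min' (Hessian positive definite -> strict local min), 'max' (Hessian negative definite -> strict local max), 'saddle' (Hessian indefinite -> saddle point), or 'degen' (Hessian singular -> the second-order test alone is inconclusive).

Compute the Hessian H = grad^2 f:
  H = [[4, -2], [-2, 8]]
Verify stationarity: grad f(x*) = H x* + g = (0, 0).
Eigenvalues of H: 3.1716, 8.8284.
Both eigenvalues > 0, so H is positive definite -> x* is a strict local min.

min


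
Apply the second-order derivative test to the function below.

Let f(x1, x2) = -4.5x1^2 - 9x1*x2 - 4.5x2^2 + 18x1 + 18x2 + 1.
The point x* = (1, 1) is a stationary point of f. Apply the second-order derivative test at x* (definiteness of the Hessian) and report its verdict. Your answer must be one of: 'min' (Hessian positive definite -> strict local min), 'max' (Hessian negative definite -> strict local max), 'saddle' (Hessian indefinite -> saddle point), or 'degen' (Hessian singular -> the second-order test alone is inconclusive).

Compute the Hessian H = grad^2 f:
  H = [[-9, -9], [-9, -9]]
Verify stationarity: grad f(x*) = H x* + g = (0, 0).
Eigenvalues of H: -18, 0.
H has a zero eigenvalue (singular; negative semidefinite but not definite), so H is neither positive definite, negative definite, nor indefinite. The second-order test alone is inconclusive -> degen.
(Indeed, f is constant along the null direction of H through x*, so x* is not a strict local extremum.)

degen


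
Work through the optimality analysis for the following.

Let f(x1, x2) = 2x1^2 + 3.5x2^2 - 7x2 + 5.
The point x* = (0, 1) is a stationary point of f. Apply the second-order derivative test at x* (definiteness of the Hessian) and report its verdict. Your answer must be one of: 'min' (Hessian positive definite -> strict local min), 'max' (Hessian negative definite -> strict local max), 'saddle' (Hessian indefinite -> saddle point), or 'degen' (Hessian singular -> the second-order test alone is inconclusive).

Compute the Hessian H = grad^2 f:
  H = [[4, 0], [0, 7]]
Verify stationarity: grad f(x*) = H x* + g = (0, 0).
Eigenvalues of H: 4, 7.
Both eigenvalues > 0, so H is positive definite -> x* is a strict local min.

min


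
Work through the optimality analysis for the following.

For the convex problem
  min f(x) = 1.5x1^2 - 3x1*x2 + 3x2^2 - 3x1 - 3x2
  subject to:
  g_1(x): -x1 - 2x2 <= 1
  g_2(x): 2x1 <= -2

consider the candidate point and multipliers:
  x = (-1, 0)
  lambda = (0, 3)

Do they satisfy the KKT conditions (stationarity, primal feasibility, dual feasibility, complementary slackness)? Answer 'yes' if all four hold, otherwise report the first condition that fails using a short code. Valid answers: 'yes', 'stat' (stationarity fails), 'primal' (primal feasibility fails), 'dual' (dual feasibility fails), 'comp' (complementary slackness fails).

Gradient of f: grad f(x) = Q x + c = (-6, 0)
Constraint values g_i(x) = a_i^T x - b_i:
  g_1((-1, 0)) = 0
  g_2((-1, 0)) = 0
Stationarity residual: grad f(x) + sum_i lambda_i a_i = (0, 0)
  -> stationarity OK
Primal feasibility (all g_i <= 0): OK
Dual feasibility (all lambda_i >= 0): OK
Complementary slackness (lambda_i * g_i(x) = 0 for all i): OK

Verdict: yes, KKT holds.

yes


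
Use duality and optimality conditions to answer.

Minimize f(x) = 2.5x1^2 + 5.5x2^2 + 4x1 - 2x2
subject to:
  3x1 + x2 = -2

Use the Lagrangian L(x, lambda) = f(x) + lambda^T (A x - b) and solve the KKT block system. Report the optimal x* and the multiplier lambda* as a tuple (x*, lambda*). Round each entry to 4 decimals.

Form the Lagrangian:
  L(x, lambda) = (1/2) x^T Q x + c^T x + lambda^T (A x - b)
Stationarity (grad_x L = 0): Q x + c + A^T lambda = 0.
Primal feasibility: A x = b.

This gives the KKT block system:
  [ Q   A^T ] [ x     ]   [-c ]
  [ A    0  ] [ lambda ] = [ b ]

Solving the linear system:
  x*      = (-0.7308, 0.1923)
  lambda* = (-0.1154)
  f(x*)   = -1.7692

x* = (-0.7308, 0.1923), lambda* = (-0.1154)


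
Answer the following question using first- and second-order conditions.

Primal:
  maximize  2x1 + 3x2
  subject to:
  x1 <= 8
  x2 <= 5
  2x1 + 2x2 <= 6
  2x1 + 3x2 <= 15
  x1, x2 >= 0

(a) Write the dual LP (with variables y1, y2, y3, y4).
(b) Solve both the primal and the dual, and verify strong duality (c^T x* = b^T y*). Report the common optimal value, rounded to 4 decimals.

The standard primal-dual pair for 'max c^T x s.t. A x <= b, x >= 0' is:
  Dual:  min b^T y  s.t.  A^T y >= c,  y >= 0.

So the dual LP is:
  minimize  8y1 + 5y2 + 6y3 + 15y4
  subject to:
    y1 + 2y3 + 2y4 >= 2
    y2 + 2y3 + 3y4 >= 3
    y1, y2, y3, y4 >= 0

Solving the primal: x* = (0, 3).
  primal value c^T x* = 9.
Solving the dual: y* = (0, 0, 1.5, 0).
  dual value b^T y* = 9.
Strong duality: c^T x* = b^T y*. Confirmed.

9


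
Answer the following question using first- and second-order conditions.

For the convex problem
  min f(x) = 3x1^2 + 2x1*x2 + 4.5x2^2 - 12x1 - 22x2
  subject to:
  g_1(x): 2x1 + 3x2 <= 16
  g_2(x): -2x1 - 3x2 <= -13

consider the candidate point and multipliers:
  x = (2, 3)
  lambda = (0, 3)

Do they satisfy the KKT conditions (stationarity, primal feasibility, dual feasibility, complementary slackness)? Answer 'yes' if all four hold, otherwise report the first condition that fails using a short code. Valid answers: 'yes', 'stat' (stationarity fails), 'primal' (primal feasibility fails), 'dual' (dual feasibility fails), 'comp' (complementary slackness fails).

Gradient of f: grad f(x) = Q x + c = (6, 9)
Constraint values g_i(x) = a_i^T x - b_i:
  g_1((2, 3)) = -3
  g_2((2, 3)) = 0
Stationarity residual: grad f(x) + sum_i lambda_i a_i = (0, 0)
  -> stationarity OK
Primal feasibility (all g_i <= 0): OK
Dual feasibility (all lambda_i >= 0): OK
Complementary slackness (lambda_i * g_i(x) = 0 for all i): OK

Verdict: yes, KKT holds.

yes


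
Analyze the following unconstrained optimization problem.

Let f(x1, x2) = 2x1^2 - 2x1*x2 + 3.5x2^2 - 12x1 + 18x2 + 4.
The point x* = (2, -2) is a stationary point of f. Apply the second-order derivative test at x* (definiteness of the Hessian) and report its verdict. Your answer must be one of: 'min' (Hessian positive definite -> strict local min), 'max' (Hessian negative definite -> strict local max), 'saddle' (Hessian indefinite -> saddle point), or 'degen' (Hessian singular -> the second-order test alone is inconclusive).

Compute the Hessian H = grad^2 f:
  H = [[4, -2], [-2, 7]]
Verify stationarity: grad f(x*) = H x* + g = (0, 0).
Eigenvalues of H: 3, 8.
Both eigenvalues > 0, so H is positive definite -> x* is a strict local min.

min


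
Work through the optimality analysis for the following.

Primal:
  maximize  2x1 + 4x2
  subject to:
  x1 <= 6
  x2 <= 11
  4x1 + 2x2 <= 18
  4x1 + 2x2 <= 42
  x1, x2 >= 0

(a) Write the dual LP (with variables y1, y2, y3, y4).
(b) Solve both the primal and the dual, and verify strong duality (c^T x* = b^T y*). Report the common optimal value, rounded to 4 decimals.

The standard primal-dual pair for 'max c^T x s.t. A x <= b, x >= 0' is:
  Dual:  min b^T y  s.t.  A^T y >= c,  y >= 0.

So the dual LP is:
  minimize  6y1 + 11y2 + 18y3 + 42y4
  subject to:
    y1 + 4y3 + 4y4 >= 2
    y2 + 2y3 + 2y4 >= 4
    y1, y2, y3, y4 >= 0

Solving the primal: x* = (0, 9).
  primal value c^T x* = 36.
Solving the dual: y* = (0, 0, 2, 0).
  dual value b^T y* = 36.
Strong duality: c^T x* = b^T y*. Confirmed.

36


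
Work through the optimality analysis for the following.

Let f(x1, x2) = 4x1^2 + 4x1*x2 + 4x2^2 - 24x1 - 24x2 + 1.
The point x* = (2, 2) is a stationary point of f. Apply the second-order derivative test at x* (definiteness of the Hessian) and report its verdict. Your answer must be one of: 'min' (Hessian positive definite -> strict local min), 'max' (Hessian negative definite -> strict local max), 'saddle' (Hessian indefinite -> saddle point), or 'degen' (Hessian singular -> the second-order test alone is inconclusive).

Compute the Hessian H = grad^2 f:
  H = [[8, 4], [4, 8]]
Verify stationarity: grad f(x*) = H x* + g = (0, 0).
Eigenvalues of H: 4, 12.
Both eigenvalues > 0, so H is positive definite -> x* is a strict local min.

min


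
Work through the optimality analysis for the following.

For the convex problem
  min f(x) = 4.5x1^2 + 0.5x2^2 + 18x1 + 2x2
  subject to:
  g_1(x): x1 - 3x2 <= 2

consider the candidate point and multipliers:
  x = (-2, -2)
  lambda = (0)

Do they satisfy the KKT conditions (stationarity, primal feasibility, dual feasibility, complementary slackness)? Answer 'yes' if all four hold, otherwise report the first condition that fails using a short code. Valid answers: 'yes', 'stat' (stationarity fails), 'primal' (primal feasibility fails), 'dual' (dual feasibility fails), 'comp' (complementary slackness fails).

Gradient of f: grad f(x) = Q x + c = (0, 0)
Constraint values g_i(x) = a_i^T x - b_i:
  g_1((-2, -2)) = 2
Stationarity residual: grad f(x) + sum_i lambda_i a_i = (0, 0)
  -> stationarity OK
Primal feasibility (all g_i <= 0): FAILS
Dual feasibility (all lambda_i >= 0): OK
Complementary slackness (lambda_i * g_i(x) = 0 for all i): OK

Verdict: the first failing condition is primal_feasibility -> primal.

primal


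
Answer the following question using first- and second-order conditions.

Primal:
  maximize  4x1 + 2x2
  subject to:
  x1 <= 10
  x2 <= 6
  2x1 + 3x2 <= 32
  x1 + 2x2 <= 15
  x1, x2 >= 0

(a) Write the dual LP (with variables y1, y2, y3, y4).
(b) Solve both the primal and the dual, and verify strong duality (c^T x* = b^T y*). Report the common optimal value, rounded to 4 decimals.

The standard primal-dual pair for 'max c^T x s.t. A x <= b, x >= 0' is:
  Dual:  min b^T y  s.t.  A^T y >= c,  y >= 0.

So the dual LP is:
  minimize  10y1 + 6y2 + 32y3 + 15y4
  subject to:
    y1 + 2y3 + y4 >= 4
    y2 + 3y3 + 2y4 >= 2
    y1, y2, y3, y4 >= 0

Solving the primal: x* = (10, 2.5).
  primal value c^T x* = 45.
Solving the dual: y* = (3, 0, 0, 1).
  dual value b^T y* = 45.
Strong duality: c^T x* = b^T y*. Confirmed.

45


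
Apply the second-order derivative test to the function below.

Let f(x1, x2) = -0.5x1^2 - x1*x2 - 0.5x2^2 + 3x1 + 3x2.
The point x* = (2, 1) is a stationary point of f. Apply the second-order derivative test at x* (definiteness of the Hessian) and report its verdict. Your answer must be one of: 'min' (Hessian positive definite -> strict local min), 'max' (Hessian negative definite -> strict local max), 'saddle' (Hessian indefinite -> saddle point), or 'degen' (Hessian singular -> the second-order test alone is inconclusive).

Compute the Hessian H = grad^2 f:
  H = [[-1, -1], [-1, -1]]
Verify stationarity: grad f(x*) = H x* + g = (0, 0).
Eigenvalues of H: -2, 0.
H has a zero eigenvalue (singular; negative semidefinite but not definite), so H is neither positive definite, negative definite, nor indefinite. The second-order test alone is inconclusive -> degen.
(Indeed, f is constant along the null direction of H through x*, so x* is not a strict local extremum.)

degen


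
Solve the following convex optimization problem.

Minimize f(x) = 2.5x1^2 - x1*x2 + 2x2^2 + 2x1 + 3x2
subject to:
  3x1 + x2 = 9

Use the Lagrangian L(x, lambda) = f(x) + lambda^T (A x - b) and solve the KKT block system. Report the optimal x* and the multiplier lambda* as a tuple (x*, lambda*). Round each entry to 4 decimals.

Form the Lagrangian:
  L(x, lambda) = (1/2) x^T Q x + c^T x + lambda^T (A x - b)
Stationarity (grad_x L = 0): Q x + c + A^T lambda = 0.
Primal feasibility: A x = b.

This gives the KKT block system:
  [ Q   A^T ] [ x     ]   [-c ]
  [ A    0  ] [ lambda ] = [ b ]

Solving the linear system:
  x*      = (2.6383, 1.0851)
  lambda* = (-4.7021)
  f(x*)   = 25.4255

x* = (2.6383, 1.0851), lambda* = (-4.7021)


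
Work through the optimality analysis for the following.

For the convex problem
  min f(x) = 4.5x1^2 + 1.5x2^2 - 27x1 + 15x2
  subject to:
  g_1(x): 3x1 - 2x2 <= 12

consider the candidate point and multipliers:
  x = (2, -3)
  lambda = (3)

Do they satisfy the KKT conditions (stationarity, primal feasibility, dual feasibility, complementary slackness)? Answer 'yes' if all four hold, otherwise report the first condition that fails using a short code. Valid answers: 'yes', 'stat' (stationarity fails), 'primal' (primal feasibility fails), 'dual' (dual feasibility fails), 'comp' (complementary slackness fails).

Gradient of f: grad f(x) = Q x + c = (-9, 6)
Constraint values g_i(x) = a_i^T x - b_i:
  g_1((2, -3)) = 0
Stationarity residual: grad f(x) + sum_i lambda_i a_i = (0, 0)
  -> stationarity OK
Primal feasibility (all g_i <= 0): OK
Dual feasibility (all lambda_i >= 0): OK
Complementary slackness (lambda_i * g_i(x) = 0 for all i): OK

Verdict: yes, KKT holds.

yes


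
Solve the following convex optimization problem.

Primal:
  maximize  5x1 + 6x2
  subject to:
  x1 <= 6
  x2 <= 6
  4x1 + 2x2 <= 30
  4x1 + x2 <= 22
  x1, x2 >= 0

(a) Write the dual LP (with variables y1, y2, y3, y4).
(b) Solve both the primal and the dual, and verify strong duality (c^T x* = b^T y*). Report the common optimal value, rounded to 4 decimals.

The standard primal-dual pair for 'max c^T x s.t. A x <= b, x >= 0' is:
  Dual:  min b^T y  s.t.  A^T y >= c,  y >= 0.

So the dual LP is:
  minimize  6y1 + 6y2 + 30y3 + 22y4
  subject to:
    y1 + 4y3 + 4y4 >= 5
    y2 + 2y3 + y4 >= 6
    y1, y2, y3, y4 >= 0

Solving the primal: x* = (4, 6).
  primal value c^T x* = 56.
Solving the dual: y* = (0, 4.75, 0, 1.25).
  dual value b^T y* = 56.
Strong duality: c^T x* = b^T y*. Confirmed.

56


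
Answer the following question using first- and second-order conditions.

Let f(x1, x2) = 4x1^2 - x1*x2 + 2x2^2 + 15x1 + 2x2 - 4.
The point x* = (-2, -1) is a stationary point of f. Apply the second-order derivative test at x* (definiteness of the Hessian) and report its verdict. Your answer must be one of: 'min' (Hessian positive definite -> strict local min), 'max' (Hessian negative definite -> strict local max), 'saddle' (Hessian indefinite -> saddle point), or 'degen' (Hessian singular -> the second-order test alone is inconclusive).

Compute the Hessian H = grad^2 f:
  H = [[8, -1], [-1, 4]]
Verify stationarity: grad f(x*) = H x* + g = (0, 0).
Eigenvalues of H: 3.7639, 8.2361.
Both eigenvalues > 0, so H is positive definite -> x* is a strict local min.

min


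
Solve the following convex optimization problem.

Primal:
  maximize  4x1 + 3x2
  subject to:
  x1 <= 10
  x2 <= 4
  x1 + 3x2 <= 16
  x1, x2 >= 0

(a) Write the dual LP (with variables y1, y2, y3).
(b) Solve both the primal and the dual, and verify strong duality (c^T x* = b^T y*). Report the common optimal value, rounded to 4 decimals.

The standard primal-dual pair for 'max c^T x s.t. A x <= b, x >= 0' is:
  Dual:  min b^T y  s.t.  A^T y >= c,  y >= 0.

So the dual LP is:
  minimize  10y1 + 4y2 + 16y3
  subject to:
    y1 + y3 >= 4
    y2 + 3y3 >= 3
    y1, y2, y3 >= 0

Solving the primal: x* = (10, 2).
  primal value c^T x* = 46.
Solving the dual: y* = (3, 0, 1).
  dual value b^T y* = 46.
Strong duality: c^T x* = b^T y*. Confirmed.

46


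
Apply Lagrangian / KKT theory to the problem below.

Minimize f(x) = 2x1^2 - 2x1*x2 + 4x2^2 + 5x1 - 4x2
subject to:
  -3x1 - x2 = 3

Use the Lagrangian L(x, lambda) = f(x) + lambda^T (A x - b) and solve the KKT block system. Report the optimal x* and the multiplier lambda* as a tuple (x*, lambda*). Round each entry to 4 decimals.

Form the Lagrangian:
  L(x, lambda) = (1/2) x^T Q x + c^T x + lambda^T (A x - b)
Stationarity (grad_x L = 0): Q x + c + A^T lambda = 0.
Primal feasibility: A x = b.

This gives the KKT block system:
  [ Q   A^T ] [ x     ]   [-c ]
  [ A    0  ] [ lambda ] = [ b ]

Solving the linear system:
  x*      = (-1.0795, 0.2386)
  lambda* = (0.0682)
  f(x*)   = -3.2784

x* = (-1.0795, 0.2386), lambda* = (0.0682)


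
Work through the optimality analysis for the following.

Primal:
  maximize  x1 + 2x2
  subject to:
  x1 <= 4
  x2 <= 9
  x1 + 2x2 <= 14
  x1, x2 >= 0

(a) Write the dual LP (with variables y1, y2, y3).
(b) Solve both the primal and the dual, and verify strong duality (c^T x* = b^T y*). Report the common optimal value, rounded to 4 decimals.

The standard primal-dual pair for 'max c^T x s.t. A x <= b, x >= 0' is:
  Dual:  min b^T y  s.t.  A^T y >= c,  y >= 0.

So the dual LP is:
  minimize  4y1 + 9y2 + 14y3
  subject to:
    y1 + y3 >= 1
    y2 + 2y3 >= 2
    y1, y2, y3 >= 0

Solving the primal: x* = (0, 7).
  primal value c^T x* = 14.
Solving the dual: y* = (0, 0, 1).
  dual value b^T y* = 14.
Strong duality: c^T x* = b^T y*. Confirmed.

14


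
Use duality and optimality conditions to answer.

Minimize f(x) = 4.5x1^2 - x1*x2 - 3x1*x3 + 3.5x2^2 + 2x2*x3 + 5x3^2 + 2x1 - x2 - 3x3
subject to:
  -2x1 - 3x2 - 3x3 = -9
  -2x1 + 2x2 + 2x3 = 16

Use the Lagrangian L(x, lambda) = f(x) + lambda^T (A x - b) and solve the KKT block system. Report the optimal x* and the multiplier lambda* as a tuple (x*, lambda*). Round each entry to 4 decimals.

Form the Lagrangian:
  L(x, lambda) = (1/2) x^T Q x + c^T x + lambda^T (A x - b)
Stationarity (grad_x L = 0): Q x + c + A^T lambda = 0.
Primal feasibility: A x = b.

This gives the KKT block system:
  [ Q   A^T ] [ x     ]   [-c ]
  [ A    0  ] [ lambda ] = [ b ]

Solving the linear system:
  x*      = (-3, 3.3846, 1.6154)
  lambda* = (-0.8615, -15.7538)
  f(x*)   = 115.0385

x* = (-3, 3.3846, 1.6154), lambda* = (-0.8615, -15.7538)


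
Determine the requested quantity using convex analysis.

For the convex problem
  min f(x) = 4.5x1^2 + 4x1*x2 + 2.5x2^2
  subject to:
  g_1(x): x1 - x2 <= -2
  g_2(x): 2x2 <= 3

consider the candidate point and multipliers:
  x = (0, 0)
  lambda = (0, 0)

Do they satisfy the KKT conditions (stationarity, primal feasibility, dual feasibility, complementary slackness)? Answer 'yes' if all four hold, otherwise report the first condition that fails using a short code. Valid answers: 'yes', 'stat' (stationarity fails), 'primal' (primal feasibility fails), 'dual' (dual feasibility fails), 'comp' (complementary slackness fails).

Gradient of f: grad f(x) = Q x + c = (0, 0)
Constraint values g_i(x) = a_i^T x - b_i:
  g_1((0, 0)) = 2
  g_2((0, 0)) = -3
Stationarity residual: grad f(x) + sum_i lambda_i a_i = (0, 0)
  -> stationarity OK
Primal feasibility (all g_i <= 0): FAILS
Dual feasibility (all lambda_i >= 0): OK
Complementary slackness (lambda_i * g_i(x) = 0 for all i): OK

Verdict: the first failing condition is primal_feasibility -> primal.

primal


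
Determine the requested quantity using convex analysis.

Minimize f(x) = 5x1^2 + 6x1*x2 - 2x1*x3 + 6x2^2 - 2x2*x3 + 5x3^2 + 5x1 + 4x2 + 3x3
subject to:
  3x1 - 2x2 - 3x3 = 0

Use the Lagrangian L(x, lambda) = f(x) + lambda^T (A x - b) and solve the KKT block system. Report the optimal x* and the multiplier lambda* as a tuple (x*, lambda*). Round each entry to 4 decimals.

Form the Lagrangian:
  L(x, lambda) = (1/2) x^T Q x + c^T x + lambda^T (A x - b)
Stationarity (grad_x L = 0): Q x + c + A^T lambda = 0.
Primal feasibility: A x = b.

This gives the KKT block system:
  [ Q   A^T ] [ x     ]   [-c ]
  [ A    0  ] [ lambda ] = [ b ]

Solving the linear system:
  x*      = (-0.5117, -0.1404, -0.4181)
  lambda* = (0.0409)
  f(x*)   = -2.1871

x* = (-0.5117, -0.1404, -0.4181), lambda* = (0.0409)


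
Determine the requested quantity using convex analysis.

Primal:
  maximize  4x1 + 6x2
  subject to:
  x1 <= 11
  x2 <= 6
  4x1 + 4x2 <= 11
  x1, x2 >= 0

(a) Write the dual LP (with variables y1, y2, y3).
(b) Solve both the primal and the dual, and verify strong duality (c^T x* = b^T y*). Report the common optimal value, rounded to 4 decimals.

The standard primal-dual pair for 'max c^T x s.t. A x <= b, x >= 0' is:
  Dual:  min b^T y  s.t.  A^T y >= c,  y >= 0.

So the dual LP is:
  minimize  11y1 + 6y2 + 11y3
  subject to:
    y1 + 4y3 >= 4
    y2 + 4y3 >= 6
    y1, y2, y3 >= 0

Solving the primal: x* = (0, 2.75).
  primal value c^T x* = 16.5.
Solving the dual: y* = (0, 0, 1.5).
  dual value b^T y* = 16.5.
Strong duality: c^T x* = b^T y*. Confirmed.

16.5


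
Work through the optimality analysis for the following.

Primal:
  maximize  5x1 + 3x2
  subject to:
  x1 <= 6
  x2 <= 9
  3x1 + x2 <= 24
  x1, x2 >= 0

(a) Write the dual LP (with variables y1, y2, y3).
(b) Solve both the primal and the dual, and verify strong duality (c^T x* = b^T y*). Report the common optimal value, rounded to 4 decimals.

The standard primal-dual pair for 'max c^T x s.t. A x <= b, x >= 0' is:
  Dual:  min b^T y  s.t.  A^T y >= c,  y >= 0.

So the dual LP is:
  minimize  6y1 + 9y2 + 24y3
  subject to:
    y1 + 3y3 >= 5
    y2 + y3 >= 3
    y1, y2, y3 >= 0

Solving the primal: x* = (5, 9).
  primal value c^T x* = 52.
Solving the dual: y* = (0, 1.3333, 1.6667).
  dual value b^T y* = 52.
Strong duality: c^T x* = b^T y*. Confirmed.

52


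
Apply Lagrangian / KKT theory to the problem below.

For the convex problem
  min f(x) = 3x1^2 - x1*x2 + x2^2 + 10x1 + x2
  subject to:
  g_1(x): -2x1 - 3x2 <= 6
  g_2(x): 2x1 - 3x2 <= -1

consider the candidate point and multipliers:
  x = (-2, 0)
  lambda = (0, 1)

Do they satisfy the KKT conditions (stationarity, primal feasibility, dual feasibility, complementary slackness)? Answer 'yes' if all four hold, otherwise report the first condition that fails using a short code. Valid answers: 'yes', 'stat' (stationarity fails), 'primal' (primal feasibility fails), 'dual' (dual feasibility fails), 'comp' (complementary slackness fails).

Gradient of f: grad f(x) = Q x + c = (-2, 3)
Constraint values g_i(x) = a_i^T x - b_i:
  g_1((-2, 0)) = -2
  g_2((-2, 0)) = -3
Stationarity residual: grad f(x) + sum_i lambda_i a_i = (0, 0)
  -> stationarity OK
Primal feasibility (all g_i <= 0): OK
Dual feasibility (all lambda_i >= 0): OK
Complementary slackness (lambda_i * g_i(x) = 0 for all i): FAILS

Verdict: the first failing condition is complementary_slackness -> comp.

comp
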